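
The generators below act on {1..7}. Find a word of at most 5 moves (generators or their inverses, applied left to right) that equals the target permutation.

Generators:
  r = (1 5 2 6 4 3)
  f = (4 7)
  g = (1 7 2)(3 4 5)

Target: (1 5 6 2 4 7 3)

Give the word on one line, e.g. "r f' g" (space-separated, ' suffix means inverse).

g' r' f

  after g': (1 2 7)(3 5 4)
  after r': (1 5 6 2 7 3)
  after f: (1 5 6 2 4 7 3)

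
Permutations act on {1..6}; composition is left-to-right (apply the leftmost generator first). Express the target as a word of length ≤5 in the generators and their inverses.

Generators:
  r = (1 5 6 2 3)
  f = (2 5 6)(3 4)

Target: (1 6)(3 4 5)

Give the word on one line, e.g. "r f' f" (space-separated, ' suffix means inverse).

  after f: (2 5 6)(3 4)
  after r: (1 5 2 6 3 4)
  after r: (1 6)(3 4 5)

f r r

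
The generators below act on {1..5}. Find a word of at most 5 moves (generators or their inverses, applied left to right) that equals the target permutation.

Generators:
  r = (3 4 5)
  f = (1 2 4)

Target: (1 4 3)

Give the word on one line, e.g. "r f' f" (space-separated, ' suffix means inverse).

  after f': (1 4 2)
  after r: (1 5 3 4 2)
  after f: (1 5 3)
  after r': (1 4 3)

f' r f r'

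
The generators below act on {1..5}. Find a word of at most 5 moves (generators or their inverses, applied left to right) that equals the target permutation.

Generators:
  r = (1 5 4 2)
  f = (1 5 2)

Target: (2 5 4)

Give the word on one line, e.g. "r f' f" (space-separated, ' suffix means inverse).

  after r': (1 2 4 5)
  after r': (1 4)(2 5)
  after f: (1 4 5)
  after r': (1 5 2 4)
  after r': (2 5 4)

r' r' f r' r'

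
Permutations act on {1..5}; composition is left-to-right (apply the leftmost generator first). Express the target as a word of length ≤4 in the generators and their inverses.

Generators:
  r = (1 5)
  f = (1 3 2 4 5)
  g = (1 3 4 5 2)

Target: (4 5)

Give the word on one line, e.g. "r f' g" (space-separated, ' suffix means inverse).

  after r: (1 5)
  after g': (1 4 3)(2 5)
  after g': (1 3 2 4)
  after f': (4 5)

r g' g' f'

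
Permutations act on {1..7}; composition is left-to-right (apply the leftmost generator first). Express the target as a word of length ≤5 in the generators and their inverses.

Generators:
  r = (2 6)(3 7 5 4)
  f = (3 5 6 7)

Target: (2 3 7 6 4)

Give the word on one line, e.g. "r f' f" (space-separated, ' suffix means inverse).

f' r' f r'

  after f': (3 7 6 5)
  after r': (2 6 7)(4 5)
  after f: (2 7)(3 5 4 6)
  after r': (2 3 7 6 4)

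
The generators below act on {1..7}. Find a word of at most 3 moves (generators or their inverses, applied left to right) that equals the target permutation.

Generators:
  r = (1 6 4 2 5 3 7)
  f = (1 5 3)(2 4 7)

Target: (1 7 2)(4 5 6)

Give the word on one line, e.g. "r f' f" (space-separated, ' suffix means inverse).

f' r

  after f': (1 3 5)(2 7 4)
  after r: (1 7 2)(4 5 6)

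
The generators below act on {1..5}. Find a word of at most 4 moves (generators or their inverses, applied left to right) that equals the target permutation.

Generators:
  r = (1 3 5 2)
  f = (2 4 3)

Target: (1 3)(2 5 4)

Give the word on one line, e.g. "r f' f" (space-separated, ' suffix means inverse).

r f r r

  after r: (1 3 5 2)
  after f: (1 2)(3 5 4)
  after r: (2 3)(4 5)
  after r: (1 3)(2 5 4)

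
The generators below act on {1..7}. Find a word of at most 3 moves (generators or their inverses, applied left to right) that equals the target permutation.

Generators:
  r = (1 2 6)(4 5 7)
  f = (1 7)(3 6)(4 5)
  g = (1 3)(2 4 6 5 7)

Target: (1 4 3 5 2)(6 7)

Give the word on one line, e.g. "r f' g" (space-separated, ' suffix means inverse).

f' g' f'

  after f': (1 7)(3 6)(4 5)
  after g': (1 5 2 7 3 4 6)
  after f': (1 4 3 5 2)(6 7)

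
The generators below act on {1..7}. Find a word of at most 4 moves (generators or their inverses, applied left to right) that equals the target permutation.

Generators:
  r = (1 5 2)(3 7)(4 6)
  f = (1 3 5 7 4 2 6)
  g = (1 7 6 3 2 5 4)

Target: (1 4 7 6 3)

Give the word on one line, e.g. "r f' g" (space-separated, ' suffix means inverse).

f' f' r' g

  after f': (1 6 2 4 7 5 3)
  after f': (1 2 7 3 6 4 5)
  after r': (1 5 2 3 4)
  after g: (1 4 7 6 3)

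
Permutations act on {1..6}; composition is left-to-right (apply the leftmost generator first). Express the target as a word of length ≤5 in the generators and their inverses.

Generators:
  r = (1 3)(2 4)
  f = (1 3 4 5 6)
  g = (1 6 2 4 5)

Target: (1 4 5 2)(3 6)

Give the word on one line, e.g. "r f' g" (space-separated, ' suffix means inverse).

f' g f g

  after f': (1 6 5 4 3)
  after g: (1 2 4 3 6)
  after f: (1 2 5 6 3)
  after g: (1 4 5 2)(3 6)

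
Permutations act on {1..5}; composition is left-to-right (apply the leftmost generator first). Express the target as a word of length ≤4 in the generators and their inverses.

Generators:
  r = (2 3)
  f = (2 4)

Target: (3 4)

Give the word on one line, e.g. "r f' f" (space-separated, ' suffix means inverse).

r' f' r'

  after r': (2 3)
  after f': (2 3 4)
  after r': (3 4)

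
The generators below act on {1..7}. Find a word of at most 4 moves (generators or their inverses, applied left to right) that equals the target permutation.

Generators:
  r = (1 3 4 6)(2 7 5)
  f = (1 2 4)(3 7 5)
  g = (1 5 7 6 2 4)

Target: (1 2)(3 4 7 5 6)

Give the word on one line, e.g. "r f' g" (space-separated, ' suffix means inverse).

f' r g' r'

  after f': (1 4 2)(3 5 7)
  after r: (1 6)(2 3)(4 7)
  after g': (1 7 2 3 6 4 5)
  after r': (1 2)(3 4 7 5 6)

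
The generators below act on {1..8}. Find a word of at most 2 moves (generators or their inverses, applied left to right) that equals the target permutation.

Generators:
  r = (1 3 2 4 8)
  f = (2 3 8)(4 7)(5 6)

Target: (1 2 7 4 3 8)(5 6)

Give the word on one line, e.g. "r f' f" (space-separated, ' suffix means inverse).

  after r: (1 3 2 4 8)
  after f': (1 2 7 4 3 8)(5 6)

r f'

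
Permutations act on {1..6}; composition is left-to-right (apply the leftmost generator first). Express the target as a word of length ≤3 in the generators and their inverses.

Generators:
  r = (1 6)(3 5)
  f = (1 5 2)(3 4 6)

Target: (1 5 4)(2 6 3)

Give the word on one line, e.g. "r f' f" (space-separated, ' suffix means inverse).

  after r': (1 6)(3 5)
  after f: (1 3 2)(4 6 5)
  after r': (1 5 4)(2 6 3)

r' f r'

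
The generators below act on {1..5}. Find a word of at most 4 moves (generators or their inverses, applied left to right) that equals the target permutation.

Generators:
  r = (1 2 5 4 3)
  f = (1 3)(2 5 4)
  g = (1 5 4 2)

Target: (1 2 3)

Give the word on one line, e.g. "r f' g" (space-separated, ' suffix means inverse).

  after r': (1 3 4 5 2)
  after f': (2 3 5 4)
  after g': (1 2 3)

r' f' g'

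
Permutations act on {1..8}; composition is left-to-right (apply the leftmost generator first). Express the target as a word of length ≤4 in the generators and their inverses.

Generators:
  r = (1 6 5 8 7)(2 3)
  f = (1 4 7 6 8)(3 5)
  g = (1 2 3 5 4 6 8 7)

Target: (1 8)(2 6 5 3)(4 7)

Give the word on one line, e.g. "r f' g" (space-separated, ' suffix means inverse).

f g' r

  after f: (1 4 7 6 8)(3 5)
  after g': (1 5 2)(4 8 7)
  after r: (1 8)(2 6 5 3)(4 7)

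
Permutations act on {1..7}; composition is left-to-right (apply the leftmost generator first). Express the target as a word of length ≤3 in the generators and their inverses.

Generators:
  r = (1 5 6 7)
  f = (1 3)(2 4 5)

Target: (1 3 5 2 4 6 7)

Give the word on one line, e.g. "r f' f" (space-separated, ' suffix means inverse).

  after f: (1 3)(2 4 5)
  after r: (1 3 5 2 4 6 7)

f r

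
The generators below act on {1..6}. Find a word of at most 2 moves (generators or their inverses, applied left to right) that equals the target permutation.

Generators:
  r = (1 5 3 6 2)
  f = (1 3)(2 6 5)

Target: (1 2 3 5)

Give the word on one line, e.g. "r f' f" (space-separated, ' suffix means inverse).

  after r: (1 5 3 6 2)
  after f: (1 2 3 5)

r f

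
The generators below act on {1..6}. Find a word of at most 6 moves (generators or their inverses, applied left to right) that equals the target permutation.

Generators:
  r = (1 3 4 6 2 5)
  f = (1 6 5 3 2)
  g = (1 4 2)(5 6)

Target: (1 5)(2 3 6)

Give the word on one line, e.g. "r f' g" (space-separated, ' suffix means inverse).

  after f': (1 2 3 5 6)
  after f': (1 3 6 2 5)
  after r: (1 4 6 5 3 2)
  after r: (1 6)(2 3 5 4)
  after g': (1 5)(2 3 6)

f' f' r r g'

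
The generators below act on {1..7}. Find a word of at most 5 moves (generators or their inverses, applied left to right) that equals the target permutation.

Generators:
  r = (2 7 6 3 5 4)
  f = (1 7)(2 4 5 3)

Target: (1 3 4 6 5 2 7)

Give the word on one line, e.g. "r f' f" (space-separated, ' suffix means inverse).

  after r: (2 7 6 3 5 4)
  after f': (1 7 6 5 2)(3 4)
  after r': (1 2)(3 5 4 6)
  after f': (1 3 4 6 5 2 7)

r f' r' f'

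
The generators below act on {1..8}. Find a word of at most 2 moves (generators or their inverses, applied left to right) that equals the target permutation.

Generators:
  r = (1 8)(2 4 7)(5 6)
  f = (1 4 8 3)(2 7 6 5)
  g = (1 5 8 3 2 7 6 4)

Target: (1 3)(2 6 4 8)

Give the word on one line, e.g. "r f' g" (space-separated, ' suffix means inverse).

  after f': (1 3 8 4)(2 5 6 7)
  after r': (1 3)(2 6 4 8)

f' r'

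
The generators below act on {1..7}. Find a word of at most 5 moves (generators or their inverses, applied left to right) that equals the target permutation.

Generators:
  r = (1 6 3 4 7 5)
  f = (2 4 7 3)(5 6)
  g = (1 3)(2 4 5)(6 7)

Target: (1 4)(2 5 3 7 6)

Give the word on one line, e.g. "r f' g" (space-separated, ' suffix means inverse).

  after f': (2 3 7 4)(5 6)
  after g': (1 3 6 4 5 7 2)
  after f': (1 7 3 5 4 6 2)
  after r': (1 4)(2 5 3 7 6)

f' g' f' r'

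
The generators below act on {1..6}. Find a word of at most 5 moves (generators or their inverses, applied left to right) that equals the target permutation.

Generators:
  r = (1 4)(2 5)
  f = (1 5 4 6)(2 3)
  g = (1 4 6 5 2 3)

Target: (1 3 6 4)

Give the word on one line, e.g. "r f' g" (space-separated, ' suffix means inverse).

g' r' f' f'

  after g': (1 3 2 5 6 4)
  after r': (1 3 5 6)
  after f': (1 2 3)(4 5)
  after f': (1 3 6 4)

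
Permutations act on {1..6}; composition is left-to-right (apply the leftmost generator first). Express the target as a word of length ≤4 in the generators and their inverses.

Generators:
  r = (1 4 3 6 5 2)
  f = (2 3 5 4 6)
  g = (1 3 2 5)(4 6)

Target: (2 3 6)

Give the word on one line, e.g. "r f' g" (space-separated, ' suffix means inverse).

g r' r'

  after g: (1 3 2 5)(4 6)
  after r': (1 4 3 5 2 6)
  after r': (2 3 6)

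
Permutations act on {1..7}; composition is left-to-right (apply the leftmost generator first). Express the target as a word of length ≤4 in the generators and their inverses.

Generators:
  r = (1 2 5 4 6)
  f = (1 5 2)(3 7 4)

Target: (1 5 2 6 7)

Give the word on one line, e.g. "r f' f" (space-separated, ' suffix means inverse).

f r' f f

  after f: (1 5 2)(3 7 4)
  after r': (1 2 6 4 3 7 5)
  after f: (2 6 3 4 7)
  after f: (1 5 2 6 7)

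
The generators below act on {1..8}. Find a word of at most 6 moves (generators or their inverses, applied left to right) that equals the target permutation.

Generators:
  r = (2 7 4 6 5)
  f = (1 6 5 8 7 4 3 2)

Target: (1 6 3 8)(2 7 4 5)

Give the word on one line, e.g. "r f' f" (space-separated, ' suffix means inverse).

r' f' r' f'

  after r': (2 5 6 4 7)
  after f': (1 2 6 7 3 4 8 5)
  after r': (1 5)(2 4 8 6)(3 7)
  after f': (1 6 3 8)(2 7 4 5)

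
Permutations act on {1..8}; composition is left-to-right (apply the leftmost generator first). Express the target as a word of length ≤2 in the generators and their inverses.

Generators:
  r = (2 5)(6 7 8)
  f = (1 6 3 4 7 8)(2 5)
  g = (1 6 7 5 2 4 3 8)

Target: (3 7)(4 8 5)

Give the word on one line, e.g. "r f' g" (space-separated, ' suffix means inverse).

f' g

  after f': (1 8 7 4 3 6)(2 5)
  after g: (3 7)(4 8 5)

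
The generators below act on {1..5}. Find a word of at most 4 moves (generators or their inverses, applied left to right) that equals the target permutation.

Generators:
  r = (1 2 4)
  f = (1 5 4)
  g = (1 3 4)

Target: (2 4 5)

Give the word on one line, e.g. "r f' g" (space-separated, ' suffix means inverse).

  after r: (1 2 4)
  after f: (1 2)(4 5)
  after r': (2 4 5)

r f r'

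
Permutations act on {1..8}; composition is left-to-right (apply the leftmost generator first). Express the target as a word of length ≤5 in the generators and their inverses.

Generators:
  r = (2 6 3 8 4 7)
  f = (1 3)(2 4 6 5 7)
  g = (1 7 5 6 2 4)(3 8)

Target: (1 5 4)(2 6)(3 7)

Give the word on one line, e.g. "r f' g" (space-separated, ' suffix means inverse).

r' g f'

  after r': (2 7 4 8 3 6)
  after g: (1 7)(2 5 6 4 3)
  after f': (1 5 4)(2 6)(3 7)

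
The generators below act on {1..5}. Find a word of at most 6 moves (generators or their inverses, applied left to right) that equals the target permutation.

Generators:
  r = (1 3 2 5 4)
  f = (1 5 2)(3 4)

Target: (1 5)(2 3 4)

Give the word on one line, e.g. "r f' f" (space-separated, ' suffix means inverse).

  after f': (1 2 5)(3 4)
  after r': (1 3 5 4)
  after f': (1 4 2 5 3)
  after r: (2 4 5)
  after f: (1 5)(2 3 4)

f' r' f' r f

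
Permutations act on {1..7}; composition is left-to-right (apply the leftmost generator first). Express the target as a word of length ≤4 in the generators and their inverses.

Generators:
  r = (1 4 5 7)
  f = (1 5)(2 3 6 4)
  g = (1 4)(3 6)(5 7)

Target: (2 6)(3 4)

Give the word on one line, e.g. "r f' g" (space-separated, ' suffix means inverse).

  after f': (1 5)(2 4 6 3)
  after f': (2 6)(3 4)

f' f'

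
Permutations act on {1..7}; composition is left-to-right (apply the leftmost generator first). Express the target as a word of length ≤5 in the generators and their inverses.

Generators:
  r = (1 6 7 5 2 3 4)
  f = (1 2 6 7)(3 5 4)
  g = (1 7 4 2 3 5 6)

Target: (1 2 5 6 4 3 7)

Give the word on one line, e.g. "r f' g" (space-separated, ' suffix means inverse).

g f f g r'

  after g: (1 7 4 2 3 5 6)
  after f: (2 5 7 3 4 6)
  after f: (1 2 4 7 5)
  after g: (1 3 5 7 6)
  after r': (1 2 5 6 4 3 7)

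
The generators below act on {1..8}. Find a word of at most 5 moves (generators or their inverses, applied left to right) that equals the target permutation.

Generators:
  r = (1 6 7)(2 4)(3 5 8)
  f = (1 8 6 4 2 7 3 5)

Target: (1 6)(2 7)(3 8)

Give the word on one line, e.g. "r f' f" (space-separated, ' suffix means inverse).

  after f': (1 5 3 7 2 4 6 8)
  after r': (1 3 6 5 8 7 4)
  after r': (1 8 6 3)(2 4 7)
  after f': (2 6 7 4)(3 5)
  after r: (1 6)(2 7)(3 8)

f' r' r' f' r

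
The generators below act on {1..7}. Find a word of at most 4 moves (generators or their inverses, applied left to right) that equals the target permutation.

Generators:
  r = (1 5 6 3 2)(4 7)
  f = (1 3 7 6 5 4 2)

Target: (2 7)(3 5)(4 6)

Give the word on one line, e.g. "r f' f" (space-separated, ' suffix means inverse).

  after r': (1 2 3 6 5)(4 7)
  after f: (2 7)(3 5)(4 6)

r' f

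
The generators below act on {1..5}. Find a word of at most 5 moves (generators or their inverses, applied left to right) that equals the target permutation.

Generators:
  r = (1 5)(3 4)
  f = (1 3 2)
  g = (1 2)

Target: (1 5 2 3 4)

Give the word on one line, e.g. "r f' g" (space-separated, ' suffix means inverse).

r g f' g f

  after r: (1 5)(3 4)
  after g: (1 5 2)(3 4)
  after f': (1 5 3 4)
  after g: (1 5 3 4 2)
  after f: (1 5 2 3 4)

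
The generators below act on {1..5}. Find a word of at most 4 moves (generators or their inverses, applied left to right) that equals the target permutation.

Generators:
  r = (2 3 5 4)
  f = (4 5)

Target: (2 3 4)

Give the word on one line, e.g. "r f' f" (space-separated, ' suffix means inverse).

  after r: (2 3 5 4)
  after f': (2 3 4)

r f'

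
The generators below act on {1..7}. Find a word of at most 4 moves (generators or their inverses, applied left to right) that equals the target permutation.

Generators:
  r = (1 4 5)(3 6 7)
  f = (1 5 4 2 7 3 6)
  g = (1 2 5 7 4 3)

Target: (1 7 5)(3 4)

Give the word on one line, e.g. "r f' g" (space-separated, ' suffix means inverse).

  after g: (1 2 5 7 4 3)
  after r': (1 2 4 7)(3 5 6)
  after f: (1 7 5)(3 4)

g r' f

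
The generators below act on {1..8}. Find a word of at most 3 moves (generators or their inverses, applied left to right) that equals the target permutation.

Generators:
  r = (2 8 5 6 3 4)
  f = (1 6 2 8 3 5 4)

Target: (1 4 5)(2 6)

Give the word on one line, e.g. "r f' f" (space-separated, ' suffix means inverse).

f f r'

  after f: (1 6 2 8 3 5 4)
  after f: (1 2 3 4 6 8 5)
  after r': (1 4 5)(2 6)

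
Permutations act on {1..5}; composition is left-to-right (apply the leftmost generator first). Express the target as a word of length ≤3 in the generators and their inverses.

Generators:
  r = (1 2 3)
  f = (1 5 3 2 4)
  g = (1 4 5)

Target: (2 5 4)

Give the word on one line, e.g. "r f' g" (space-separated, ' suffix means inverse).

r' g' r

  after r': (1 3 2)
  after g': (1 3 2 5 4)
  after r: (2 5 4)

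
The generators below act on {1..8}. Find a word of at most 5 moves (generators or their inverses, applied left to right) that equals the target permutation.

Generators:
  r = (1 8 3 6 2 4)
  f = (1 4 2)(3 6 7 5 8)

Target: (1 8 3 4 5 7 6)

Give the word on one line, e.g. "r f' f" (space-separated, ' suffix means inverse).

r r f'

  after r: (1 8 3 6 2 4)
  after r: (1 3 2)(4 8 6)
  after f': (1 8 3 4 5 7 6)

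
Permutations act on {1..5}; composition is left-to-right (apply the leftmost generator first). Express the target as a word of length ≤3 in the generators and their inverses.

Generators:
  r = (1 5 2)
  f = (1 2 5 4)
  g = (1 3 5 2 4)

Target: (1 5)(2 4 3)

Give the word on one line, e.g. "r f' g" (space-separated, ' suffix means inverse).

f' g' r'

  after f': (1 4 5 2)
  after g': (1 2 4 3)
  after r': (1 5)(2 4 3)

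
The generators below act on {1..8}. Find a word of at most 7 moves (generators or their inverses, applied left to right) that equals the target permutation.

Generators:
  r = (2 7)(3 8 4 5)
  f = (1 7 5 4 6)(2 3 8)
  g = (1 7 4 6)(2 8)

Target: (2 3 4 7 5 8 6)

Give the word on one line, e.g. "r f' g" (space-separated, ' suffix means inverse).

f' r' f' g' f'

  after f': (1 6 4 5 7)(2 8 3)
  after r': (1 6 8 5 2 3 7)
  after f': (1 4 5 8 7 6 3)
  after g': (1 7 4 5 2 8)(3 6)
  after f': (2 3 4 7 5 8 6)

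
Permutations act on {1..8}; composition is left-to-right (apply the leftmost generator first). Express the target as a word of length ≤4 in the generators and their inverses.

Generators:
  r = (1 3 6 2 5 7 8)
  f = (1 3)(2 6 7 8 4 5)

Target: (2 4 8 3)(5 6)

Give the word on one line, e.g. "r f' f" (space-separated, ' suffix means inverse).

  after r: (1 3 6 2 5 7 8)
  after f': (2 4 8 3)(5 6)

r f'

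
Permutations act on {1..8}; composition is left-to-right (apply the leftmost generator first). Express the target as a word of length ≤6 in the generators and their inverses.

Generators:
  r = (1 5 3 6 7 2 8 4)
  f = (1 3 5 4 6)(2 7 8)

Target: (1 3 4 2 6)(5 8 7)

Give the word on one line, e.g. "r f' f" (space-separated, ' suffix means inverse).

  after f: (1 3 5 4 6)(2 7 8)
  after r: (1 6 5)(4 7)
  after f': (1 4 2 8 7 5 6 3)
  after r: (2 4 8)(3 5 7)
  after f: (1 3 4 2 6)(5 8 7)

f r f' r f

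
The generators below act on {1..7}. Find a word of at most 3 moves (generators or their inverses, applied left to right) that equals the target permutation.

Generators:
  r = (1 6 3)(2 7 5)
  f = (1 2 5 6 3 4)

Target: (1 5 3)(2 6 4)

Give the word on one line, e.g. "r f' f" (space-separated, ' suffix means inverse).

f f

  after f: (1 2 5 6 3 4)
  after f: (1 5 3)(2 6 4)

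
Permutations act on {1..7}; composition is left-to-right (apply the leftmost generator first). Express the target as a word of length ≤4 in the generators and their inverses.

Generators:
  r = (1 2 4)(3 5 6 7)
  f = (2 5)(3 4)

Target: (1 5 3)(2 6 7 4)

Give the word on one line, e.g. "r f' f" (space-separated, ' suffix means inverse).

  after f: (2 5)(3 4)
  after r: (1 2 6 7 3)(4 5)
  after f': (1 5 3)(2 6 7 4)

f r f'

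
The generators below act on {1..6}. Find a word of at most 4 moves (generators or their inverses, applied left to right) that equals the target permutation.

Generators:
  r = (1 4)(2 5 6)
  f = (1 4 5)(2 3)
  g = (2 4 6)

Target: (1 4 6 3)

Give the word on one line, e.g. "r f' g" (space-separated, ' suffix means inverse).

  after f: (1 4 5)(2 3)
  after r: (2 3 5 4 6)
  after f: (1 4 6 3)

f r f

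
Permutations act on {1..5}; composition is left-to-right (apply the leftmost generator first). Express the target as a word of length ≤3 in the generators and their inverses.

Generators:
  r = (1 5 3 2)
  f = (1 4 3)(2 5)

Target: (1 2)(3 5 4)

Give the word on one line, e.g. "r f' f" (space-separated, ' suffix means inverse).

  after r': (1 2 3 5)
  after f': (1 5 3 2 4)
  after f': (1 2)(3 5 4)

r' f' f'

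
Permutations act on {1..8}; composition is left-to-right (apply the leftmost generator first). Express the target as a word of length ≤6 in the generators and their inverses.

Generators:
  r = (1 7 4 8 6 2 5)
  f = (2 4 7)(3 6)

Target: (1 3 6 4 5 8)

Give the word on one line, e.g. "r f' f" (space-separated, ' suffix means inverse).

r r r r f'

  after r: (1 7 4 8 6 2 5)
  after r: (1 4 6 5 7 8 2)
  after r: (1 8 5 4 2 7 6)
  after r: (1 6 7 2 4 5 8)
  after f': (1 3 6 4 5 8)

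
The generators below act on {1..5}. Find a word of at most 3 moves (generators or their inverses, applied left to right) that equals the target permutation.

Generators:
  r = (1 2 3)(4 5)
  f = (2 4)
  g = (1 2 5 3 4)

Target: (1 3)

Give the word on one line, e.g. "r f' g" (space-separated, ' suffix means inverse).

g f g'

  after g: (1 2 5 3 4)
  after f: (1 4)(2 5 3)
  after g': (1 3)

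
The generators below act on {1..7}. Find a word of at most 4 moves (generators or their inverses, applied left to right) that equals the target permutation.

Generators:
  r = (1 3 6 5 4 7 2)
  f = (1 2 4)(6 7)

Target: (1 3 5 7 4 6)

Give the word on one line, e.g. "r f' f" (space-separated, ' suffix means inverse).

  after f: (1 2 4)(6 7)
  after r: (2 7 5 4 3 6)
  after r: (1 3 5 7 4 6)

f r r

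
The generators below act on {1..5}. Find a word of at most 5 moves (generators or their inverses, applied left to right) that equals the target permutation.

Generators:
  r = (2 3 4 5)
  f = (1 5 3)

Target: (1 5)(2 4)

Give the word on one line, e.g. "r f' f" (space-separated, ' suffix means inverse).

  after f': (1 3 5)
  after r: (1 4 5)(2 3)
  after r: (1 5)(2 4)

f' r r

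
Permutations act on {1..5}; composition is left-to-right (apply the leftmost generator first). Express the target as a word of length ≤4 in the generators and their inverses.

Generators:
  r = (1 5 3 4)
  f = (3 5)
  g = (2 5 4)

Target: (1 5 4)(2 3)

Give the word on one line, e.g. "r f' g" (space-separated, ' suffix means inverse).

  after g': (2 4 5)
  after r': (1 4)(2 3 5)
  after g': (1 5 4)(2 3)

g' r' g'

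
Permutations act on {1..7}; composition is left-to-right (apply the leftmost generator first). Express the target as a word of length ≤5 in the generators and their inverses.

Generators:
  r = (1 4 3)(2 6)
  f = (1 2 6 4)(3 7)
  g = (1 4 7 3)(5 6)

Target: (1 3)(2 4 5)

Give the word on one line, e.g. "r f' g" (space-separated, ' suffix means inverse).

f' g' r'

  after f': (1 4 6 2)(3 7)
  after g': (2 3 4 5 6)
  after r': (1 3)(2 4 5)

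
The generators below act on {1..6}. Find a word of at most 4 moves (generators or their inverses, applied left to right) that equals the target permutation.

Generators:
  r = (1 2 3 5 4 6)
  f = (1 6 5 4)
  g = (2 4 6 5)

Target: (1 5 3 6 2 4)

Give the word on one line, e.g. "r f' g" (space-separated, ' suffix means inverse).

  after g: (2 4 6 5)
  after r: (1 2 6 4)(3 5)
  after g': (1 5 3 6 2 4)

g r g'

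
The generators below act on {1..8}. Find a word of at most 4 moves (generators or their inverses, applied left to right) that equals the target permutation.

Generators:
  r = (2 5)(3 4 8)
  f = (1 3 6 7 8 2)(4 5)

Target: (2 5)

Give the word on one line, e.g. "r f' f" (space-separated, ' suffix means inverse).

  after r: (2 5)(3 4 8)
  after r: (3 8 4)
  after r: (2 5)

r r r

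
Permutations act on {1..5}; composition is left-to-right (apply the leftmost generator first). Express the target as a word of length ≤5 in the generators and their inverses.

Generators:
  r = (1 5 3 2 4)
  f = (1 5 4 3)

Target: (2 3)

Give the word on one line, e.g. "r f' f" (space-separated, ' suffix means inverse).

  after f': (1 3 4 5)
  after f': (1 4)(3 5)
  after r: (2 4 5)
  after r: (1 5 4 3 2)
  after f': (2 3)

f' f' r r f'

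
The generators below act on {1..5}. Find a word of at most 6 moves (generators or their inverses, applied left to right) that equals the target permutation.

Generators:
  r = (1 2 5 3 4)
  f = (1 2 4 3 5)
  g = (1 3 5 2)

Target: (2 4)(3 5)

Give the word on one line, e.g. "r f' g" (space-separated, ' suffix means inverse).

r g' f' g'

  after r: (1 2 5 3 4)
  after g': (1 5)(2 3 4)
  after f': (1 3 2 4)
  after g': (2 4)(3 5)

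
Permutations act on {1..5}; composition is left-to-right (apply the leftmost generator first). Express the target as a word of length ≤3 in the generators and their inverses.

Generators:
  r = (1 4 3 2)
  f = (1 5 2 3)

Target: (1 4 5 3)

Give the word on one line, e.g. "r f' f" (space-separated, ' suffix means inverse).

r f' f'

  after r: (1 4 3 2)
  after f': (1 4 2 3 5)
  after f': (1 4 5 3)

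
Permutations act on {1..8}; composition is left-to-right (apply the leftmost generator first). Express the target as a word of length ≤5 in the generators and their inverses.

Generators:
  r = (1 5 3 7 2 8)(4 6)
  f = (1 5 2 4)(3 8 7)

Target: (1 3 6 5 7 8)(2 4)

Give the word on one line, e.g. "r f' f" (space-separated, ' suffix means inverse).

f r' f r

  after f: (1 5 2 4)(3 8 7)
  after r': (2 6 4 8 3)(5 7)
  after f: (1 5 3 4 7 2 6)
  after r: (1 3 6 5 7 8)(2 4)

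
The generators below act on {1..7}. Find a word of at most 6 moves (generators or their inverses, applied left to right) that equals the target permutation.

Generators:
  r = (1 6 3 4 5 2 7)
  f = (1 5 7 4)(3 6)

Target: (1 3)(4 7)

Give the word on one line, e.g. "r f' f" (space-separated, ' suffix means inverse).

r' f' r' r'

  after r': (1 7 2 5 4 3 6)
  after f': (1 5 7 2)(4 6)
  after r': (1 4)(2 7 5)(3 6)
  after r': (1 3)(4 7)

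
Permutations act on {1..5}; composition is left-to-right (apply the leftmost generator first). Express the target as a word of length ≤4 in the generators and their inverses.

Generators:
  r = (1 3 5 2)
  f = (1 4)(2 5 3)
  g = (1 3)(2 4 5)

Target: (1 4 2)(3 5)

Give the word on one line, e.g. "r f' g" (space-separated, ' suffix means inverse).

  after r': (1 2 5 3)
  after r': (1 5)(2 3)
  after g': (1 4 2)(3 5)

r' r' g'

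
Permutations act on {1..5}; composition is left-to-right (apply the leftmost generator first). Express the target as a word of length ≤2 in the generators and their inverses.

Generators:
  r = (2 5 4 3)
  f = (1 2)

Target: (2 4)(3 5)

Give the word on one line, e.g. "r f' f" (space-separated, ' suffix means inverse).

  after r: (2 5 4 3)
  after r: (2 4)(3 5)

r r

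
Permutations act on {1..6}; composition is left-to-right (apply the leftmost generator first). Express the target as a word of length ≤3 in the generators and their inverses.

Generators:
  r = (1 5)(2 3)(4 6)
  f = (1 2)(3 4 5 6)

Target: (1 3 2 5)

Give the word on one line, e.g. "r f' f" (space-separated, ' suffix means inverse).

r f f

  after r: (1 5)(2 3)(4 6)
  after f: (1 6 5 2 4 3)
  after f: (1 3 2 5)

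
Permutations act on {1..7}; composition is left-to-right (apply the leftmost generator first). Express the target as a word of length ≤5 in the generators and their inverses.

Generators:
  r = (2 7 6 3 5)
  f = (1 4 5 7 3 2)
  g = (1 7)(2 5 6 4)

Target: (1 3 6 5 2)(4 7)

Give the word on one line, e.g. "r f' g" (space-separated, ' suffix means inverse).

  after f': (1 2 3 7 5 4)
  after r': (1 5 4)(2 6 7 3)
  after r': (1 3 5 4)(2 7 6)
  after g: (1 3 6 5 2)(4 7)

f' r' r' g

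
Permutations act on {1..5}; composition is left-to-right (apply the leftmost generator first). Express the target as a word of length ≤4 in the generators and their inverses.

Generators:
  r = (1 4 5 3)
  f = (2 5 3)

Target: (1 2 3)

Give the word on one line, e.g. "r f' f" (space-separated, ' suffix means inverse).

r' f' f' r

  after r': (1 3 5 4)
  after f': (1 5 4)(2 3)
  after f': (1 2 5 4)
  after r: (1 2 3)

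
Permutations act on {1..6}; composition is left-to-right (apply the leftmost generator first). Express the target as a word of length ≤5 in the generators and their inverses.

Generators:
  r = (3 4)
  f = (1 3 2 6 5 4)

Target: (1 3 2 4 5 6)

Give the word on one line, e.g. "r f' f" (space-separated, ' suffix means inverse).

f' r f' r f

  after f': (1 4 5 6 2 3)
  after r: (1 3)(2 4 5 6)
  after f': (2 5)(3 4 6)
  after r: (2 5)(4 6)
  after f: (1 3 2 4 5 6)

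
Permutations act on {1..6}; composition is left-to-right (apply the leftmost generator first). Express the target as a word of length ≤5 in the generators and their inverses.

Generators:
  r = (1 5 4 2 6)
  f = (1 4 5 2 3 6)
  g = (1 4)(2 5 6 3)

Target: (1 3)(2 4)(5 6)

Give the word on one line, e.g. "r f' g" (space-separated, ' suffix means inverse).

r' f r g g

  after r': (1 6 2 4 5)
  after f: (2 5 4)(3 6)
  after r: (1 5 2 4 6 3)
  after g: (1 6 2)(3 4)
  after g: (1 3)(2 4)(5 6)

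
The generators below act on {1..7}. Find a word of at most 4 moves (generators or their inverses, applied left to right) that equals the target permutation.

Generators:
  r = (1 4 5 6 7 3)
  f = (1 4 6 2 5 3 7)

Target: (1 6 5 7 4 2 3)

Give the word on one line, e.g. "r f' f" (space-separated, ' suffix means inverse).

f f

  after f: (1 4 6 2 5 3 7)
  after f: (1 6 5 7 4 2 3)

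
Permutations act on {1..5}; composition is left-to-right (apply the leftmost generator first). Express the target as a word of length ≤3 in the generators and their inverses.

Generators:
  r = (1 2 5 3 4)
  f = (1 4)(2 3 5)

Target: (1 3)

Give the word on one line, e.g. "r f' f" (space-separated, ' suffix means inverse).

  after f': (1 4)(2 5 3)
  after r': (1 3)

f' r'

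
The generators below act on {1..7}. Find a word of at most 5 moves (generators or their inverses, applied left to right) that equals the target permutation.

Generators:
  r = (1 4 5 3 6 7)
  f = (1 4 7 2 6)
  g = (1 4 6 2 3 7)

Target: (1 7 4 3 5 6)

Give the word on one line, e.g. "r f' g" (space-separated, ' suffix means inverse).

r g' r f

  after r: (1 4 5 3 6 7)
  after g': (2 6 3 4 5)
  after r: (1 4 3 5 2 7)
  after f: (1 7 4 3 5 6)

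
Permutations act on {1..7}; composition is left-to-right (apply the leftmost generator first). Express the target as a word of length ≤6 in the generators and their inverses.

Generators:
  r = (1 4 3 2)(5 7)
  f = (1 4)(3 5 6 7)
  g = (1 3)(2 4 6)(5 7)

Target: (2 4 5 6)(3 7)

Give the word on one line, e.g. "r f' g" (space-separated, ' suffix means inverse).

  after r: (1 4 3 2)(5 7)
  after r: (1 3)(2 4)
  after r: (1 2 3 4)(5 7)
  after g: (1 4 3 6 2)
  after f: (2 4 5 6)(3 7)

r r r g f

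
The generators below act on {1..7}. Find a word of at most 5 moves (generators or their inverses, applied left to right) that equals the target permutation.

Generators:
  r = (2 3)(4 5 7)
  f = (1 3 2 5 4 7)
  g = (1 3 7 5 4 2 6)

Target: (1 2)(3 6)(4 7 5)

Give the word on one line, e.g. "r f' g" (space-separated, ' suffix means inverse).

  after r: (2 3)(4 5 7)
  after g: (1 3 6)(2 7)
  after f: (1 2)(3 6)(4 7 5)

r g f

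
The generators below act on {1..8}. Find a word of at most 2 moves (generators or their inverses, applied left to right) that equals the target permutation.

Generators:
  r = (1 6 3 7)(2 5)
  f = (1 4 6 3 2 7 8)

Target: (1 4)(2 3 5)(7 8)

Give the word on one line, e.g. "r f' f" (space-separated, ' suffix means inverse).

  after f: (1 4 6 3 2 7 8)
  after r': (1 4)(2 3 5)(7 8)

f r'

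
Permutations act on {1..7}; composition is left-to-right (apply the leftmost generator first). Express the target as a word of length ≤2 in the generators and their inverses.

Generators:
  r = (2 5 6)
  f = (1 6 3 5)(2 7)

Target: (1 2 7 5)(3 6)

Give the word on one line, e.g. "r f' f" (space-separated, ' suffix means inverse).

f r

  after f: (1 6 3 5)(2 7)
  after r: (1 2 7 5)(3 6)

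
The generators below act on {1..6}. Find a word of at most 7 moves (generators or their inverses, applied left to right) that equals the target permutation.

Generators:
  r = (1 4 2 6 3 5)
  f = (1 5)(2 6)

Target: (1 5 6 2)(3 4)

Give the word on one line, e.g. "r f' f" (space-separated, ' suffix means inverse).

  after r': (1 5 3 6 2 4)
  after f': (2 4 5 3)
  after r': (1 5 6 2)(3 4)
  after f': (2 5)(3 4)
  after f': (1 5 6 2)(3 4)

r' f' r' f' f'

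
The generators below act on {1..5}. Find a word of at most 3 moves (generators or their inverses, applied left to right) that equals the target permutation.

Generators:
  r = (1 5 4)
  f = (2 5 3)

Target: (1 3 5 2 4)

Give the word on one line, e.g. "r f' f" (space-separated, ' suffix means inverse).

f r f

  after f: (2 5 3)
  after r: (1 5 3 2 4)
  after f: (1 3 5 2 4)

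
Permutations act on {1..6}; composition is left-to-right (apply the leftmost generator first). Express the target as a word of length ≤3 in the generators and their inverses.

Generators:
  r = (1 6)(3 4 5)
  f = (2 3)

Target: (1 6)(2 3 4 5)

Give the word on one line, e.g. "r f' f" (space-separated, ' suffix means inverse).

  after r: (1 6)(3 4 5)
  after f': (1 6)(2 3 4 5)

r f'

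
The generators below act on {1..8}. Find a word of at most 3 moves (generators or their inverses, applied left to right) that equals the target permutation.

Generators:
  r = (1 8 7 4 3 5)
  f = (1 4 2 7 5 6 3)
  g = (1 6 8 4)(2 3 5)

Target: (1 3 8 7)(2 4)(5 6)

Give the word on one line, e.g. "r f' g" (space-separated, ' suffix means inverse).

f r

  after f: (1 4 2 7 5 6 3)
  after r: (1 3 8 7)(2 4)(5 6)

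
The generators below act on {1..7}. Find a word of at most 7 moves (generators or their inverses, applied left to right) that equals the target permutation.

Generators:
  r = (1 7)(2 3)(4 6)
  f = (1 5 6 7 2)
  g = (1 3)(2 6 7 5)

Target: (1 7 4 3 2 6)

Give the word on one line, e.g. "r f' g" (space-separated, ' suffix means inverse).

  after g': (1 3)(2 5 7 6)
  after r': (1 2 5)(3 7 4 6)
  after f': (1 7 4 5 2)(3 6)
  after f': (1 6 3 5 7 4)
  after g: (1 7 4 3 2 6)

g' r' f' f' g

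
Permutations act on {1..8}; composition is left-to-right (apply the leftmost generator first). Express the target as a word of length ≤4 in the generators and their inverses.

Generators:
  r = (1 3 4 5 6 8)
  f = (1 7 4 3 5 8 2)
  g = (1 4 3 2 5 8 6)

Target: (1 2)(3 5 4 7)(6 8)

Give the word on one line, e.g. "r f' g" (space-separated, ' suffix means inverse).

  after f': (1 2 8 5 3 4 7)
  after r: (1 2)(3 5 4 7)(6 8)

f' r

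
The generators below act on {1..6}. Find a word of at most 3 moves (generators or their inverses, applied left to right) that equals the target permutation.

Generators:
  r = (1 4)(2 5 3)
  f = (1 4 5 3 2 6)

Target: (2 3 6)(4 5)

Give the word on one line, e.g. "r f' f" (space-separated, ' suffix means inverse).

f' r' f

  after f': (1 6 2 3 5 4)
  after r': (1 6 3 2 5)
  after f: (2 3 6)(4 5)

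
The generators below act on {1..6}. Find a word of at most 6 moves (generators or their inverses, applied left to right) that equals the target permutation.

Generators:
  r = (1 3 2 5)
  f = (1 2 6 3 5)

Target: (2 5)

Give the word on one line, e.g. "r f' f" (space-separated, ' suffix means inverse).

  after r': (1 5 2 3)
  after f: (2 5 6 3)
  after r: (1 3 5 6 2)
  after f: (1 5 3)
  after r: (2 5)

r' f r f r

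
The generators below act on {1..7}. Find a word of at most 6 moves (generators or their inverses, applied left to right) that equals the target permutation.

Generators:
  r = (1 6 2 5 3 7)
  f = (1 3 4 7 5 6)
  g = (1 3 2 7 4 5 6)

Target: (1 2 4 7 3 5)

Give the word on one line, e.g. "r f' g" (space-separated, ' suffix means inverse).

g' g' f r f'

  after g': (1 6 5 4 7 2 3)
  after g': (1 5 7 3 6 4 2)
  after f: (1 6 7 4 2 3)
  after r: (1 2 7 4 5 3 6)
  after f': (1 2 4 7 3 5)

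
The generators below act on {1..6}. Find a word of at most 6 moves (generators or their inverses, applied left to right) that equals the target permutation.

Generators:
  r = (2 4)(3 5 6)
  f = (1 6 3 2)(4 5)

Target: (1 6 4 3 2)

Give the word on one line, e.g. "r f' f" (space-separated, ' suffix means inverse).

f' r' f' r

  after f': (1 2 3 6)(4 5)
  after r': (1 4 3 5 2 6)
  after f': (1 5 3 4 6 2)
  after r: (1 6 4 3 2)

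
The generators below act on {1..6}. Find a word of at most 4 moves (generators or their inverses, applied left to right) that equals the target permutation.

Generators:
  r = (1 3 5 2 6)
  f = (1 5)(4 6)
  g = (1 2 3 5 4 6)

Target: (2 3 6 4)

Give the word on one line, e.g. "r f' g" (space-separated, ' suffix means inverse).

g' r

  after g': (1 6 4 5 3 2)
  after r: (2 3 6 4)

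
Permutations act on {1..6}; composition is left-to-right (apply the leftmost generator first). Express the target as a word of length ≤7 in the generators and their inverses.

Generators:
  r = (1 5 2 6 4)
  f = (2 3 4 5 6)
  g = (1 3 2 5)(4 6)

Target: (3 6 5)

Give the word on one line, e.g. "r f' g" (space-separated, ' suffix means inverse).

  after f: (2 3 4 5 6)
  after r': (1 4)(2 3 6 5)
  after f: (1 5 3 2 4)
  after g: (2 6 4 3 5)
  after f: (3 6 5)

f r' f g f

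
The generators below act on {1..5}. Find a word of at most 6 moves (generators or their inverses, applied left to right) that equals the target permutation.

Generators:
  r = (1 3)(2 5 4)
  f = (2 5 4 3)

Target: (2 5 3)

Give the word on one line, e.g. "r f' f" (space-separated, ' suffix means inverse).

f r' r' f'

  after f: (2 5 4 3)
  after r': (1 3 4)
  after r': (2 4 3 5)
  after f': (2 5 3)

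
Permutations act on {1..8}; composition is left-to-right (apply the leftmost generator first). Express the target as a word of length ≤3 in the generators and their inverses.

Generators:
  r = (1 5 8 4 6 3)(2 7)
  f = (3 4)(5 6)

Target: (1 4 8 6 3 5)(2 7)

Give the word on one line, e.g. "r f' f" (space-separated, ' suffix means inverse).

  after r': (1 3 6 4 8 5)(2 7)
  after f: (1 4 8 6 3 5)(2 7)

r' f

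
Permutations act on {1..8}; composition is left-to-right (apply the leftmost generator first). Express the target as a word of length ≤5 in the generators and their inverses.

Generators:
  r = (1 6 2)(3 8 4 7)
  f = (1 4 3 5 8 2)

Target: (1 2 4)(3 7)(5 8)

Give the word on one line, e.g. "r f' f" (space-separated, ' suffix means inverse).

f' r' r' r'

  after f': (1 2 8 5 3 4)
  after r': (1 6)(2 3 8 5 7 4)
  after r': (2 7 8 5 4 6)
  after r': (1 2 4)(3 7)(5 8)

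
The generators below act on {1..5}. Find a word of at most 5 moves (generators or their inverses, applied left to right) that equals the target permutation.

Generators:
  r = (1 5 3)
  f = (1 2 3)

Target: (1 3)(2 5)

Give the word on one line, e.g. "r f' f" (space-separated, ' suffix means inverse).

f' f' r r f

  after f': (1 3 2)
  after f': (1 2 3)
  after r: (1 2)(3 5)
  after r: (1 2 5)
  after f: (1 3)(2 5)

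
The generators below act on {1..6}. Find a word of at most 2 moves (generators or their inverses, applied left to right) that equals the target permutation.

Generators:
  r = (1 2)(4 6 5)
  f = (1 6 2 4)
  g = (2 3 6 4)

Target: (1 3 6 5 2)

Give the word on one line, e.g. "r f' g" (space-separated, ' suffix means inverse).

r g

  after r: (1 2)(4 6 5)
  after g: (1 3 6 5 2)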